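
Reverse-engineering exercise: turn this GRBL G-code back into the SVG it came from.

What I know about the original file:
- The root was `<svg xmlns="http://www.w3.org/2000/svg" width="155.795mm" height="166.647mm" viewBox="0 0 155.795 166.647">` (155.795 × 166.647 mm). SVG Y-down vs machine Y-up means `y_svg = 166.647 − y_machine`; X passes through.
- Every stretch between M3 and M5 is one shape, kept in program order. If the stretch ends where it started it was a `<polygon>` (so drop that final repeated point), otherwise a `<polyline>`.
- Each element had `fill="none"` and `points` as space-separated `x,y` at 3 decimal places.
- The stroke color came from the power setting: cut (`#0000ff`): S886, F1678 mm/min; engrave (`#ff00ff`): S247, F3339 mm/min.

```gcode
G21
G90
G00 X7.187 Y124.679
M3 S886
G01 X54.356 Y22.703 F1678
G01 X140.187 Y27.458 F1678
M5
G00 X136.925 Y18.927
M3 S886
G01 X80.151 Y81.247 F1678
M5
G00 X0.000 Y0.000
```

Each laser-on run becomes one SVG element. Flip Y back into SVG space with y_svg = 166.647 − y_machine. Every run uses S886, so all elements get stroke `#0000ff` (cut).

Run 1: The run is open, so emit a `<polyline>` with points (Y-flipped): 7.187,41.968 54.356,143.944 140.187,139.189.

Run 2: The run is open, so emit a `<polyline>` with points (Y-flipped): 136.925,147.720 80.151,85.400.

<svg xmlns="http://www.w3.org/2000/svg" width="155.795mm" height="166.647mm" viewBox="0 0 155.795 166.647">
  <polyline points="7.187,41.968 54.356,143.944 140.187,139.189" fill="none" stroke="#0000ff"/>
  <polyline points="136.925,147.720 80.151,85.400" fill="none" stroke="#0000ff"/>
</svg>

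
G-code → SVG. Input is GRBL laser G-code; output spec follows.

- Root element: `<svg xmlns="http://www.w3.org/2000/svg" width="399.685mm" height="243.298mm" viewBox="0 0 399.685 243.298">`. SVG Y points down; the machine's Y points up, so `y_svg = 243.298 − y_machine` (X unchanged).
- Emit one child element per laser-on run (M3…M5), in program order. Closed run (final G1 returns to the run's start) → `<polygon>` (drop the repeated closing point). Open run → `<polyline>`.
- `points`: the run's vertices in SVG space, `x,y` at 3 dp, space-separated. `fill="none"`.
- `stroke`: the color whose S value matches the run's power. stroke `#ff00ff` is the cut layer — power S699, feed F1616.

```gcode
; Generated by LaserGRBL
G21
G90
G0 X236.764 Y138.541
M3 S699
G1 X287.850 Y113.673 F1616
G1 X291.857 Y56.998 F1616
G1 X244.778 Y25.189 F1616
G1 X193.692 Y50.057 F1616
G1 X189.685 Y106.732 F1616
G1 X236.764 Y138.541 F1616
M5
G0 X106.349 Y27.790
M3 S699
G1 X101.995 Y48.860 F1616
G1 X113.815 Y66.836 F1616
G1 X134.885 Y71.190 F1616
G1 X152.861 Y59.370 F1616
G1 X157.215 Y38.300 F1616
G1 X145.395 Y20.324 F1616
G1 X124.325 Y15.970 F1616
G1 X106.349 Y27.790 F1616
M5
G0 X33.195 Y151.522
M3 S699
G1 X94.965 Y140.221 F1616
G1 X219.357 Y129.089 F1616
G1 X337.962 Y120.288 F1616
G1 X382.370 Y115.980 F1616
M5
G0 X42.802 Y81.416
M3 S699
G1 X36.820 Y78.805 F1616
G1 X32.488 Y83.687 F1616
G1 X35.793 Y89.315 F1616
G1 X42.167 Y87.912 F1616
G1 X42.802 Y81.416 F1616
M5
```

Machine Y-up, SVG Y-down with viewBox height 243.298, so y_svg = 243.298 − y_machine; X carries over. Every run uses S699, so all elements get stroke `#ff00ff` (cut).

Run 1: The run returns to its start, so emit a `<polygon>` with points (Y-flipped): 236.764,104.757 287.850,129.625 291.857,186.300 244.778,218.109 193.692,193.241 189.685,136.566.

Run 2: The run returns to its start, so emit a `<polygon>` with points (Y-flipped): 106.349,215.508 101.995,194.438 113.815,176.462 134.885,172.108 152.861,183.928 157.215,204.998 145.395,222.974 124.325,227.328.

Run 3: The run is open, so emit a `<polyline>` with points (Y-flipped): 33.195,91.776 94.965,103.077 219.357,114.209 337.962,123.010 382.370,127.318.

Run 4: The run returns to its start, so emit a `<polygon>` with points (Y-flipped): 42.802,161.882 36.820,164.493 32.488,159.611 35.793,153.983 42.167,155.386.

<svg xmlns="http://www.w3.org/2000/svg" width="399.685mm" height="243.298mm" viewBox="0 0 399.685 243.298">
  <polygon points="236.764,104.757 287.850,129.625 291.857,186.300 244.778,218.109 193.692,193.241 189.685,136.566" fill="none" stroke="#ff00ff"/>
  <polygon points="106.349,215.508 101.995,194.438 113.815,176.462 134.885,172.108 152.861,183.928 157.215,204.998 145.395,222.974 124.325,227.328" fill="none" stroke="#ff00ff"/>
  <polyline points="33.195,91.776 94.965,103.077 219.357,114.209 337.962,123.010 382.370,127.318" fill="none" stroke="#ff00ff"/>
  <polygon points="42.802,161.882 36.820,164.493 32.488,159.611 35.793,153.983 42.167,155.386" fill="none" stroke="#ff00ff"/>
</svg>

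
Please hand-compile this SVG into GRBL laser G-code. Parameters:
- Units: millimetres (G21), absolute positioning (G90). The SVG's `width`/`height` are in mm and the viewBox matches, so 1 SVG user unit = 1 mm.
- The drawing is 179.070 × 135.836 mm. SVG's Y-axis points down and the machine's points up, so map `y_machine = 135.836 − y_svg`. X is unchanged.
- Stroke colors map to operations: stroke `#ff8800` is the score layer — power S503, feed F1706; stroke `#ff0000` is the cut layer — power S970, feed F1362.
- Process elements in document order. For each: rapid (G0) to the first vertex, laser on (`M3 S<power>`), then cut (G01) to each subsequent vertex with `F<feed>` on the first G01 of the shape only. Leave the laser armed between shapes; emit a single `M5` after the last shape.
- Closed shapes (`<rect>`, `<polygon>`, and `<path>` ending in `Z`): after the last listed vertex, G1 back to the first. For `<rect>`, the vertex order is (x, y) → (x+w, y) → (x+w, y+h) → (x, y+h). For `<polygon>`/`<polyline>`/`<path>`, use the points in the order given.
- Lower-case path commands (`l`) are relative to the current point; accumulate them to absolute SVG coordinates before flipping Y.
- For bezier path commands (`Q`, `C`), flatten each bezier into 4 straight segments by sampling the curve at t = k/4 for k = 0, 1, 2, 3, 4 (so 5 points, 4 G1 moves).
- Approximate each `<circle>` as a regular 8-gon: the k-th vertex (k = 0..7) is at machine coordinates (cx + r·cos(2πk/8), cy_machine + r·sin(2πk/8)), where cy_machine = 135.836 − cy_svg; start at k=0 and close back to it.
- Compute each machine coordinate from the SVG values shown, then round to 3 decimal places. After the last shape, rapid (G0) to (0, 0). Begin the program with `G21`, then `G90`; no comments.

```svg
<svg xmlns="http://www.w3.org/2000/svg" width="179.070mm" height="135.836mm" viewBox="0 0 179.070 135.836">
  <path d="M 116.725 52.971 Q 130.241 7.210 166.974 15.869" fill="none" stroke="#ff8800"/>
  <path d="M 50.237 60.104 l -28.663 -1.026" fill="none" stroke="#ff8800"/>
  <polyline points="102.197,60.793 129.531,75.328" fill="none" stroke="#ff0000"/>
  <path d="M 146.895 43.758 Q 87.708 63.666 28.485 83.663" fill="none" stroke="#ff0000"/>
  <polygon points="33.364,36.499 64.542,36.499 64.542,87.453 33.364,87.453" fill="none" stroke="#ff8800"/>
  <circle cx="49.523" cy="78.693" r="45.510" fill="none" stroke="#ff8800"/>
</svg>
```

1 u = 1 mm; y_m = 135.836 − y.

[1] `<path>` quadratic bezier, #ff8800→score S503 F1706: (116.725,82.865) → (124.934,102.344) → (136.045,115.021) → (150.059,120.895) → (166.974,119.967)

[2] `<path>` line segment, #ff8800→score S503 F1706: (50.237,75.732) → (21.574,76.758)

[3] `<polyline>` line segment, #ff0000→cut S970 F1362: (102.197,75.043) → (129.531,60.508)

[4] `<path>` quadratic bezier, #ff0000→cut S970 F1362: (146.895,92.078) → (117.299,82.118) → (87.699,72.148) → (58.094,62.166) → (28.485,52.173)

[5] `<polygon>` rectangle, #ff8800→score S503 F1706: (33.364,99.337) → (64.542,99.337) → (64.542,48.383) → (33.364,48.383) → (33.364,99.337) (closed)

[6] `<circle>` circle, #ff8800→score S503 F1706: (95.033,57.143) → (81.703,89.323) → (49.523,102.653) → (17.343,89.323) → (4.013,57.143) → (17.343,24.963) → (49.523,11.633) → (81.703,24.963) → (95.033,57.143) (closed)

G21
G90
G0 X116.725 Y82.865
M3 S503
G01 X124.934 Y102.344 F1706
G01 X136.045 Y115.021
G01 X150.059 Y120.895
G01 X166.974 Y119.967
G0 X50.237 Y75.732
M3 S503
G01 X21.574 Y76.758 F1706
G0 X102.197 Y75.043
M3 S970
G01 X129.531 Y60.508 F1362
G0 X146.895 Y92.078
M3 S970
G01 X117.299 Y82.118 F1362
G01 X87.699 Y72.148
G01 X58.094 Y62.166
G01 X28.485 Y52.173
G0 X33.364 Y99.337
M3 S503
G01 X64.542 Y99.337 F1706
G01 X64.542 Y48.383
G01 X33.364 Y48.383
G01 X33.364 Y99.337
G0 X95.033 Y57.143
M3 S503
G01 X81.703 Y89.323 F1706
G01 X49.523 Y102.653
G01 X17.343 Y89.323
G01 X4.013 Y57.143
G01 X17.343 Y24.963
G01 X49.523 Y11.633
G01 X81.703 Y24.963
G01 X95.033 Y57.143
M5
G0 X0.000 Y0.000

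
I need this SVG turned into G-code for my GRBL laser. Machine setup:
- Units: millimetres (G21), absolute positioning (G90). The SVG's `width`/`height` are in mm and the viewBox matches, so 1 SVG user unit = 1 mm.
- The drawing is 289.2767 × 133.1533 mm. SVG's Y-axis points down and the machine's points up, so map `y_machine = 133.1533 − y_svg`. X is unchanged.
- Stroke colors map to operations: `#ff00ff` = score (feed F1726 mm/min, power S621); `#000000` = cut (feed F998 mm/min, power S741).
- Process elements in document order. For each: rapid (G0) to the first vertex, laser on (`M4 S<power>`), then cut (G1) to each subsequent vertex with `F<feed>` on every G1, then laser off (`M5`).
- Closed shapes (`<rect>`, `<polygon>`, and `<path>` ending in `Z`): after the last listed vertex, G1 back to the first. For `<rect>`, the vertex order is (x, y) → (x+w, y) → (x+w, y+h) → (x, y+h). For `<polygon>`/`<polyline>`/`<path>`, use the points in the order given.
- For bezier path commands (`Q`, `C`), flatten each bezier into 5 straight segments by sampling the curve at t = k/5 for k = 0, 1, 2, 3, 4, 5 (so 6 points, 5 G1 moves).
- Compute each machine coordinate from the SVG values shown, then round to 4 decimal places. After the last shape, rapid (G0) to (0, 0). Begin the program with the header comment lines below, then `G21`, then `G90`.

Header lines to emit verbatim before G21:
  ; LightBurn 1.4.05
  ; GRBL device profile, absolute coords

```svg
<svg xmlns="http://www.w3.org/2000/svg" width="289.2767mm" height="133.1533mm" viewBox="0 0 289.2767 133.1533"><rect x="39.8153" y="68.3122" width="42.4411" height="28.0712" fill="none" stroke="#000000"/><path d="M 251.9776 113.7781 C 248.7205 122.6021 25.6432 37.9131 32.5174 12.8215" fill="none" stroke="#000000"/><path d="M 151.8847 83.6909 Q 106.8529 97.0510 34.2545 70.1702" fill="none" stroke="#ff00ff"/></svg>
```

; LightBurn 1.4.05
; GRBL device profile, absolute coords
G21
G90
G0 X39.8153 Y64.8411
M4 S741
G1 X82.2564 Y64.8411 F998
G1 X82.2564 Y36.7699 F998
G1 X39.8153 Y36.7699 F998
G1 X39.8153 Y64.8411 F998
M5
G0 X251.9776 Y19.3752
M4 S741
G1 X227.2431 Y24.0775 F998
G1 X171.3408 Y43.8736 F998
G1 X105.8597 Y71.4142 F998
G1 X52.3889 Y99.3500 F998
G1 X32.5174 Y120.3318 F998
M5
G0 X151.8847 Y49.4624
M4 S621
G1 X132.7693 Y45.7280 F1726
G1 X111.4486 Y45.2129 F1726
G1 X87.9226 Y47.9170 F1726
G1 X62.1912 Y53.8404 F1726
G1 X34.2545 Y62.9831 F1726
M5
G0 X0.0000 Y0.0000

1 u = 1 mm; y_m = 133.1533 − y.

[1] `<rect>` rectangle, #000000→cut S741 F998: (39.8153,64.8411) → (82.2564,64.8411) → (82.2564,36.7699) → (39.8153,36.7699) → (39.8153,64.8411) (closed)

[2] `<path>` cubic bezier, #000000→cut S741 F998: (251.9776,19.3752) → (227.2431,24.0775) → (171.3408,43.8736) → (105.8597,71.4142) → (52.3889,99.3500) → (32.5174,120.3318)

[3] `<path>` quadratic bezier, #ff00ff→score S621 F1726: (151.8847,49.4624) → (132.7693,45.7280) → (111.4486,45.2129) → (87.9226,47.9170) → (62.1912,53.8404) → (34.2545,62.9831)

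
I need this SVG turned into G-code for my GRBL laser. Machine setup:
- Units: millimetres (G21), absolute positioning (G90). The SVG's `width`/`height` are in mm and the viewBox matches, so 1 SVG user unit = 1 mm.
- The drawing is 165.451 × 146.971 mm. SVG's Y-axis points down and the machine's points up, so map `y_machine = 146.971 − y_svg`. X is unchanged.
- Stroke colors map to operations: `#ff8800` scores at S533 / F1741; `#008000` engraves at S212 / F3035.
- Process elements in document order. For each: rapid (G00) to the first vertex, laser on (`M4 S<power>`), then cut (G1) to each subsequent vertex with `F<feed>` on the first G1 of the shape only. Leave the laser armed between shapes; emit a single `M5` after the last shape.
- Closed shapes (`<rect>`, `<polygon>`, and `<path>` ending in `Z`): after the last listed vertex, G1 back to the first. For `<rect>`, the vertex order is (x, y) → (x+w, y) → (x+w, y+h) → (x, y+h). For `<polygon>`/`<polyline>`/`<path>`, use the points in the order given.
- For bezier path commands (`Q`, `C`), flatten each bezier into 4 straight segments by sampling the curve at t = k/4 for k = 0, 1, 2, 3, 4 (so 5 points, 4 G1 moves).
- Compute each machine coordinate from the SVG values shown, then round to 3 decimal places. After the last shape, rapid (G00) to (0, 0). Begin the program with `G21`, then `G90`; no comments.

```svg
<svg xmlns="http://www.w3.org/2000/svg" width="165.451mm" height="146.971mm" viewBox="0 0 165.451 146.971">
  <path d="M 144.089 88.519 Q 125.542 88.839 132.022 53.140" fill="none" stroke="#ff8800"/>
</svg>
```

G21
G90
G00 X144.089 Y58.452
M4 S533
G1 X136.380 Y60.543 F1741
G1 X131.799 Y67.137
G1 X130.346 Y78.233
G1 X132.022 Y93.831
M5
G00 X0.000 Y0.000

Since the viewBox matches the mm dimensions, user units are millimetres directly. The only transform is the Y-flip y_m = 146.971 − y_svg.

Shape 1 is a quadratic bezier drawn with `<path>`. Its stroke #ff8800 means score at S533, F1741. After flipping Y the toolpath is (144.089,58.452) → (136.380,60.543) → (131.799,67.137) → (130.346,78.233) → (132.022,93.831).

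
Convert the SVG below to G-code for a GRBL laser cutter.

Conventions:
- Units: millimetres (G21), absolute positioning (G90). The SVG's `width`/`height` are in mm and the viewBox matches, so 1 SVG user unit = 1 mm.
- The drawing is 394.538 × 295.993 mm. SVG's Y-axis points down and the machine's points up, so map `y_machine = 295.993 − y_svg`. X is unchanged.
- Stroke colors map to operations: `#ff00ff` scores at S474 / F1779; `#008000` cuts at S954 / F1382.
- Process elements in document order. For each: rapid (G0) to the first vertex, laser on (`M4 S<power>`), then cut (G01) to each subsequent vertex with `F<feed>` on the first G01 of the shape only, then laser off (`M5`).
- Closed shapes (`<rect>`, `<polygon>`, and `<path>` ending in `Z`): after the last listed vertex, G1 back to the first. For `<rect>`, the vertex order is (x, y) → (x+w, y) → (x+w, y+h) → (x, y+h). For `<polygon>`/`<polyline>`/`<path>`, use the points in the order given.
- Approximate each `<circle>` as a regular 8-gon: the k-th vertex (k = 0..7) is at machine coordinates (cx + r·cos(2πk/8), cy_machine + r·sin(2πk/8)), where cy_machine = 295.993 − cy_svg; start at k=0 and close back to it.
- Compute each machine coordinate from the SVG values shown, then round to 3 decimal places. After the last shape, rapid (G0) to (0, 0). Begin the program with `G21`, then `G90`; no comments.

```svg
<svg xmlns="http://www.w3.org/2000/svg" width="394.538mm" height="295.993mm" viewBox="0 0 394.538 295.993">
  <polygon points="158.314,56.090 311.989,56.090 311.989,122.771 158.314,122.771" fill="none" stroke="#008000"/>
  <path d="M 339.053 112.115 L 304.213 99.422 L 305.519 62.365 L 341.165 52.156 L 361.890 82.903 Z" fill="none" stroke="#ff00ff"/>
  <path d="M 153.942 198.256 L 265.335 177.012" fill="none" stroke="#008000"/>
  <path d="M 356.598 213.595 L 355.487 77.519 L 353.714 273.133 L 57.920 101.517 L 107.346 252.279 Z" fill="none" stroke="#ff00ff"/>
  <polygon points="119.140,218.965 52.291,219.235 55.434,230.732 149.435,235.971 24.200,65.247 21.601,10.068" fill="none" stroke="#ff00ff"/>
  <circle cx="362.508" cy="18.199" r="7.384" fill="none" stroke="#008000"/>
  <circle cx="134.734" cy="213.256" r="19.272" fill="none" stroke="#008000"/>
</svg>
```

G21
G90
G0 X158.314 Y239.903
M4 S954
G01 X311.989 Y239.903 F1382
G01 X311.989 Y173.222
G01 X158.314 Y173.222
G01 X158.314 Y239.903
M5
G0 X339.053 Y183.878
M4 S474
G01 X304.213 Y196.571 F1779
G01 X305.519 Y233.628
G01 X341.165 Y243.837
G01 X361.890 Y213.090
G01 X339.053 Y183.878
M5
G0 X153.942 Y97.737
M4 S954
G01 X265.335 Y118.981 F1382
M5
G0 X356.598 Y82.398
M4 S474
G01 X355.487 Y218.474 F1779
G01 X353.714 Y22.860
G01 X57.920 Y194.476
G01 X107.346 Y43.714
G01 X356.598 Y82.398
M5
G0 X119.140 Y77.028
M4 S474
G01 X52.291 Y76.758 F1779
G01 X55.434 Y65.261
G01 X149.435 Y60.022
G01 X24.200 Y230.746
G01 X21.601 Y285.925
G01 X119.140 Y77.028
M5
G0 X369.892 Y277.794
M4 S954
G01 X367.729 Y283.015 F1382
G01 X362.508 Y285.178
G01 X357.287 Y283.015
G01 X355.124 Y277.794
G01 X357.287 Y272.573
G01 X362.508 Y270.410
G01 X367.729 Y272.573
G01 X369.892 Y277.794
M5
G0 X154.006 Y82.737
M4 S954
G01 X148.361 Y96.364 F1382
G01 X134.734 Y102.009
G01 X121.107 Y96.364
G01 X115.462 Y82.737
G01 X121.107 Y69.110
G01 X134.734 Y63.465
G01 X148.361 Y69.110
G01 X154.006 Y82.737
M5
G0 X0.000 Y0.000

1 u = 1 mm; y_m = 295.993 − y.

[1] `<polygon>` rectangle, #008000→cut S954 F1382: (158.314,239.903) → (311.989,239.903) → (311.989,173.222) → (158.314,173.222) → (158.314,239.903) (closed)

[2] `<path>` regular polygon, #ff00ff→score S474 F1779: (339.053,183.878) → (304.213,196.571) → (305.519,233.628) → (341.165,243.837) → (361.890,213.090) → (339.053,183.878) (closed)

[3] `<path>` line segment, #008000→cut S954 F1382: (153.942,97.737) → (265.335,118.981)

[4] `<path>` closed polygon, #ff00ff→score S474 F1779: (356.598,82.398) → (355.487,218.474) → (353.714,22.860) → (57.920,194.476) → (107.346,43.714) → (356.598,82.398) (closed)

[5] `<polygon>` closed polygon, #ff00ff→score S474 F1779: (119.140,77.028) → (52.291,76.758) → (55.434,65.261) → (149.435,60.022) → (24.200,230.746) → (21.601,285.925) → (119.140,77.028) (closed)

[6] `<circle>` circle, #008000→cut S954 F1382: (369.892,277.794) → (367.729,283.015) → (362.508,285.178) → (357.287,283.015) → (355.124,277.794) → (357.287,272.573) → (362.508,270.410) → (367.729,272.573) → (369.892,277.794) (closed)

[7] `<circle>` circle, #008000→cut S954 F1382: (154.006,82.737) → (148.361,96.364) → (134.734,102.009) → (121.107,96.364) → (115.462,82.737) → (121.107,69.110) → (134.734,63.465) → (148.361,69.110) → (154.006,82.737) (closed)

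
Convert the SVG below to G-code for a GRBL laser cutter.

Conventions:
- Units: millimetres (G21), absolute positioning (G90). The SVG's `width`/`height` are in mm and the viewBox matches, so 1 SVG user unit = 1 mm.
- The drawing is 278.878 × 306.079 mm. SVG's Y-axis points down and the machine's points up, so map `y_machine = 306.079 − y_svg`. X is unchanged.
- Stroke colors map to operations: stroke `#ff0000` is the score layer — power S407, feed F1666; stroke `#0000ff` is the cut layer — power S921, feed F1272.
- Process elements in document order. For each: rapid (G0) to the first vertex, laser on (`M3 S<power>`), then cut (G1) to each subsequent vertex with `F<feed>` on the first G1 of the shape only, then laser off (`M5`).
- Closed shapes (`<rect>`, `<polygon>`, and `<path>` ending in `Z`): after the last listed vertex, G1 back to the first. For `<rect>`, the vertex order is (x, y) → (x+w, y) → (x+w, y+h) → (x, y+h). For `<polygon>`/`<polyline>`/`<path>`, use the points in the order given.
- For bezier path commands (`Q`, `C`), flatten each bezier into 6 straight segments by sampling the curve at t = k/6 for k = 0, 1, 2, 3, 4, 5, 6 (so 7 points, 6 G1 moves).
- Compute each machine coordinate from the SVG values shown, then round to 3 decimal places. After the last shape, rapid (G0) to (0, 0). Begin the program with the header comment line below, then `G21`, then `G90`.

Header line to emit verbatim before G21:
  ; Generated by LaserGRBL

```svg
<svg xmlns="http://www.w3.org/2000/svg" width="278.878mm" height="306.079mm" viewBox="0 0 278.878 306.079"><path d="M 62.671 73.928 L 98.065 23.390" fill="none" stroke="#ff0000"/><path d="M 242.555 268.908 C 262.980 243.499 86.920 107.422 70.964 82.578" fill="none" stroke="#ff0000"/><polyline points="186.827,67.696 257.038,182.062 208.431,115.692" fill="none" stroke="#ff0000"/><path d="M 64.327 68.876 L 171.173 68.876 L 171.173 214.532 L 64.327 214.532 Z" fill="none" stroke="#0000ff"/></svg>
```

; Generated by LaserGRBL
G21
G90
G0 X62.671 Y232.151
M3 S407
G1 X98.065 Y282.689 F1666
M5
G0 X242.555 Y37.171
M3 S407
G1 X238.045 Y58.071 F1666
G1 X210.692 Y91.251
G1 X170.402 Y130.548
G1 X127.081 Y169.798
G1 X90.633 Y202.837
G1 X70.964 Y223.501
M5
G0 X186.827 Y238.383
M3 S407
G1 X257.038 Y124.017 F1666
G1 X208.431 Y190.387
M5
G0 X64.327 Y237.203
M3 S921
G1 X171.173 Y237.203 F1272
G1 X171.173 Y91.547
G1 X64.327 Y91.547
G1 X64.327 Y237.203
M5
G0 X0.000 Y0.000

Since the viewBox matches the mm dimensions, user units are millimetres directly. The only transform is the Y-flip y_m = 306.079 − y_svg.

Shape 1 is a line segment drawn with `<path>`. Its stroke #ff0000 means score at S407, F1666. After flipping Y the toolpath is (62.671,232.151) → (98.065,282.689).

Shape 2 is a cubic bezier drawn with `<path>`. Its stroke #ff0000 means score at S407, F1666. After flipping Y the toolpath is (242.555,37.171) → (238.045,58.071) → (210.692,91.251) → (170.402,130.548) → (127.081,169.798) → (90.633,202.837) → (70.964,223.501).

Shape 3 is a open polyline drawn with `<polyline>`. Its stroke #ff0000 means score at S407, F1666. After flipping Y the toolpath is (186.827,238.383) → (257.038,124.017) → (208.431,190.387).

Shape 4 is a rectangle drawn with `<path>`. Its stroke #0000ff means cut at S921, F1272. After flipping Y the toolpath is (64.327,237.203) → (171.173,237.203) → (171.173,91.547) → (64.327,91.547) → (64.327,237.203), returning to the start.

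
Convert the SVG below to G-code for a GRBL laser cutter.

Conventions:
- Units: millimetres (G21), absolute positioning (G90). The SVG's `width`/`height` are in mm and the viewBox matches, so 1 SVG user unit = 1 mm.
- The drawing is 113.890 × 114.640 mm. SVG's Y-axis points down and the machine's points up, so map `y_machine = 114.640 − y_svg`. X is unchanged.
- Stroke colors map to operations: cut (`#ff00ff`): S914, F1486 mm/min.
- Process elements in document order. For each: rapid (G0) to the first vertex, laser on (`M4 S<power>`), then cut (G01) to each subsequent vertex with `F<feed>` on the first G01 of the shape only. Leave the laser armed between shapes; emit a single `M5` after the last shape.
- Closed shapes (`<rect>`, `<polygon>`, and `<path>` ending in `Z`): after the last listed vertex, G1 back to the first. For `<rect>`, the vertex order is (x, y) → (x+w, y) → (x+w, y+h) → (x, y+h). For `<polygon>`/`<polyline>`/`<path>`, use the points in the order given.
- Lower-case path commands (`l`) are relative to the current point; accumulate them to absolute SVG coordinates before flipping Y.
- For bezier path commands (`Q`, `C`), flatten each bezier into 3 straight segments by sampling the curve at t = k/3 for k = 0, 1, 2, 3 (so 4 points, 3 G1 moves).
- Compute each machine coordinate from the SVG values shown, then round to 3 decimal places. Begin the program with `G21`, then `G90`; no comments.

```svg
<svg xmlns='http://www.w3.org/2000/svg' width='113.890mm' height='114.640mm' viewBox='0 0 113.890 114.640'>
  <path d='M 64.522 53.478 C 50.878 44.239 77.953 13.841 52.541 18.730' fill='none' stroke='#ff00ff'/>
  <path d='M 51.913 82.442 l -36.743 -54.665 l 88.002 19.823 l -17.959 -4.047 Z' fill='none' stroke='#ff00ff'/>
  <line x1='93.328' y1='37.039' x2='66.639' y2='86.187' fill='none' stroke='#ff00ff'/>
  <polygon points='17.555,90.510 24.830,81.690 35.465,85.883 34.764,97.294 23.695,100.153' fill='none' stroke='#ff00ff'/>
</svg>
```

G21
G90
G0 X64.522 Y61.162
M4 S914
G01 X60.999 Y75.363 F1486
G01 X63.909 Y91.127
G01 X52.541 Y95.910
G0 X51.913 Y32.198
M4 S914
G01 X15.170 Y86.863 F1486
G01 X103.172 Y67.040
G01 X85.213 Y71.087
G01 X51.913 Y32.198
G0 X93.328 Y77.601
M4 S914
G01 X66.639 Y28.453 F1486
G0 X17.555 Y24.130
M4 S914
G01 X24.830 Y32.950 F1486
G01 X35.465 Y28.757
G01 X34.764 Y17.346
G01 X23.695 Y14.487
G01 X17.555 Y24.130
M5

Since the viewBox matches the mm dimensions, user units are millimetres directly. The only transform is the Y-flip y_m = 114.640 − y_svg.

Shape 1 is a cubic bezier drawn with `<path>`. Its stroke #ff00ff means cut at S914, F1486. After flipping Y the toolpath is (64.522,61.162) → (60.999,75.363) → (63.909,91.127) → (52.541,95.910).

Shape 2 is a closed polygon drawn with `<path>`. Its stroke #ff00ff means cut at S914, F1486. After flipping Y the toolpath is (51.913,32.198) → (15.170,86.863) → (103.172,67.040) → (85.213,71.087) → (51.913,32.198), returning to the start.

Shape 3 is a line segment drawn with `<line>`. Its stroke #ff00ff means cut at S914, F1486. After flipping Y the toolpath is (93.328,77.601) → (66.639,28.453).

Shape 4 is a regular polygon drawn with `<polygon>`. Its stroke #ff00ff means cut at S914, F1486. After flipping Y the toolpath is (17.555,24.130) → (24.830,32.950) → (35.465,28.757) → (34.764,17.346) → (23.695,14.487) → (17.555,24.130), returning to the start.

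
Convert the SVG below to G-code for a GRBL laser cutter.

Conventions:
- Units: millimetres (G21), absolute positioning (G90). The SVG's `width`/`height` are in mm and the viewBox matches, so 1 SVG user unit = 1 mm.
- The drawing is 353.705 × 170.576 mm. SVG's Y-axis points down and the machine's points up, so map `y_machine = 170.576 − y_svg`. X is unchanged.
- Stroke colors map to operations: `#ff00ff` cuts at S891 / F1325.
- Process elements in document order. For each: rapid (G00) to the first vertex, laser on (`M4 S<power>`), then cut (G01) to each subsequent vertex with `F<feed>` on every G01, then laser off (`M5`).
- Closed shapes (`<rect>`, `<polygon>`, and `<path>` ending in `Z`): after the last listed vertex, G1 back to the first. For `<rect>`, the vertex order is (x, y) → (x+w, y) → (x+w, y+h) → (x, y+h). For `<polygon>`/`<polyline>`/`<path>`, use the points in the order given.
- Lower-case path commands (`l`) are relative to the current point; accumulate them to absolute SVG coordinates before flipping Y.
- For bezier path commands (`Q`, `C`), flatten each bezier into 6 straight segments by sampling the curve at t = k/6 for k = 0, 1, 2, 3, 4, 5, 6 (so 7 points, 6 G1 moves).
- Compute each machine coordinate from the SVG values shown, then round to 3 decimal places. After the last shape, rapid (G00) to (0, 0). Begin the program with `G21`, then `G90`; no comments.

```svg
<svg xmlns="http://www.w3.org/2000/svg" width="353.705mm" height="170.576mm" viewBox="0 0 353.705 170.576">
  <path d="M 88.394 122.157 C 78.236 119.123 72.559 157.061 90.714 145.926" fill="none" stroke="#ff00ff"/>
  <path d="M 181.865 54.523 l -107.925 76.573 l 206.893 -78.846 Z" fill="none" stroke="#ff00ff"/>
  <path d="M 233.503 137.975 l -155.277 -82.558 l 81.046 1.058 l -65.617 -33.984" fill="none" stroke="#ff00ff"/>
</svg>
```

1 u = 1 mm; y_m = 170.576 − y.

[1] `<path>` cubic bezier, #ff00ff→cut S891 F1325: (88.394,48.419) → (83.778,46.939) → (80.446,41.131) → (78.937,33.497) → (79.786,26.538) → (83.533,22.755) → (90.714,24.650)

[2] `<path>` closed polygon, #ff00ff→cut S891 F1325: (181.865,116.053) → (73.940,39.480) → (280.833,118.326) → (181.865,116.053) (closed)

[3] `<path>` open polyline, #ff00ff→cut S891 F1325: (233.503,32.601) → (78.226,115.159) → (159.272,114.101) → (93.655,148.085)

G21
G90
G00 X88.394 Y48.419
M4 S891
G01 X83.778 Y46.939 F1325
G01 X80.446 Y41.131 F1325
G01 X78.937 Y33.497 F1325
G01 X79.786 Y26.538 F1325
G01 X83.533 Y22.755 F1325
G01 X90.714 Y24.650 F1325
M5
G00 X181.865 Y116.053
M4 S891
G01 X73.940 Y39.480 F1325
G01 X280.833 Y118.326 F1325
G01 X181.865 Y116.053 F1325
M5
G00 X233.503 Y32.601
M4 S891
G01 X78.226 Y115.159 F1325
G01 X159.272 Y114.101 F1325
G01 X93.655 Y148.085 F1325
M5
G00 X0.000 Y0.000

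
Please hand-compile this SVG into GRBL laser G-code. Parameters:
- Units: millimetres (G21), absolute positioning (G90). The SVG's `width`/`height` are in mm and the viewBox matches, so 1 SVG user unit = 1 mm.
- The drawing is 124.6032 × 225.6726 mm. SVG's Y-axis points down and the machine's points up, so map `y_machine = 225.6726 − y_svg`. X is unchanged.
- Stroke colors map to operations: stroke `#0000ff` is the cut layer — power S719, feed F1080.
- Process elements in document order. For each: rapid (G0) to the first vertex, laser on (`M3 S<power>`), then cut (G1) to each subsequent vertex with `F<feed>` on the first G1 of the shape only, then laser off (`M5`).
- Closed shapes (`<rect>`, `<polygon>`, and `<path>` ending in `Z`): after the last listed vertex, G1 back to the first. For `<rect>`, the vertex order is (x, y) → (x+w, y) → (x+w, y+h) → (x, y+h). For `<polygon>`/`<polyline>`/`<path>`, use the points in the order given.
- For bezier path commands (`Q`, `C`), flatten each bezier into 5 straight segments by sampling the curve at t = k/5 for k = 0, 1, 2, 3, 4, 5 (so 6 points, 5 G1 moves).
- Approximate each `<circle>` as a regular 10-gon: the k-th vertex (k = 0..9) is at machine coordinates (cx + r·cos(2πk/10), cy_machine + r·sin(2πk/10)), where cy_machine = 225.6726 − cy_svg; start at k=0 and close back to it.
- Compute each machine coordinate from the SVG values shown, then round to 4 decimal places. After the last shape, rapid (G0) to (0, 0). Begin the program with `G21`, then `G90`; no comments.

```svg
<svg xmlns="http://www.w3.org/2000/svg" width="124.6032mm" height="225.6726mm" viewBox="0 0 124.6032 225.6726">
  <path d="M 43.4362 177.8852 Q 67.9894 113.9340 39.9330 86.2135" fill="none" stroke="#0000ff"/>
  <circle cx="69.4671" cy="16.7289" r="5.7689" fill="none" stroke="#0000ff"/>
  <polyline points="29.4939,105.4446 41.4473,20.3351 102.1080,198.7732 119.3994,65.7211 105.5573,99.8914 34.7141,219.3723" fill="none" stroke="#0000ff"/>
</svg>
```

G21
G90
G0 X43.4362 Y47.7874
M3 S719
G1 X51.1531 Y71.9187 F1080
G1 X54.6612 Y93.1514
G1 X53.9606 Y111.4858
G1 X49.0512 Y126.9217
G1 X39.9330 Y139.4591
M5
G0 X75.2360 Y208.9437
M3 S719
G1 X74.1342 Y212.3346 F1080
G1 X71.2498 Y214.4302
G1 X67.6844 Y214.4302
G1 X64.8000 Y212.3346
G1 X63.6982 Y208.9437
G1 X64.8000 Y205.5528
G1 X67.6844 Y203.4572
G1 X71.2498 Y203.4572
G1 X74.1342 Y205.5528
G1 X75.2360 Y208.9437
M5
G0 X29.4939 Y120.2280
M3 S719
G1 X41.4473 Y205.3375 F1080
G1 X102.1080 Y26.8994
G1 X119.3994 Y159.9515
G1 X105.5573 Y125.7812
G1 X34.7141 Y6.3003
M5
G0 X0.0000 Y0.0000

Since the viewBox matches the mm dimensions, user units are millimetres directly. The only transform is the Y-flip y_m = 225.6726 − y_svg.

Shape 1 is a quadratic bezier drawn with `<path>`. Its stroke #0000ff means cut at S719, F1080. After flipping Y the toolpath is (43.4362,47.7874) → (51.1531,71.9187) → (54.6612,93.1514) → (53.9606,111.4858) → (49.0512,126.9217) → (39.9330,139.4591).

Shape 2 is a circle drawn with `<circle>`. Its stroke #0000ff means cut at S719, F1080. After flipping Y the toolpath is (75.2360,208.9437) → (74.1342,212.3346) → (71.2498,214.4302) → (67.6844,214.4302) → (64.8000,212.3346) → (63.6982,208.9437) → (64.8000,205.5528) → (67.6844,203.4572) → (71.2498,203.4572) → (74.1342,205.5528) → (75.2360,208.9437), returning to the start.

Shape 3 is a open polyline drawn with `<polyline>`. Its stroke #0000ff means cut at S719, F1080. After flipping Y the toolpath is (29.4939,120.2280) → (41.4473,205.3375) → (102.1080,26.8994) → (119.3994,159.9515) → (105.5573,125.7812) → (34.7141,6.3003).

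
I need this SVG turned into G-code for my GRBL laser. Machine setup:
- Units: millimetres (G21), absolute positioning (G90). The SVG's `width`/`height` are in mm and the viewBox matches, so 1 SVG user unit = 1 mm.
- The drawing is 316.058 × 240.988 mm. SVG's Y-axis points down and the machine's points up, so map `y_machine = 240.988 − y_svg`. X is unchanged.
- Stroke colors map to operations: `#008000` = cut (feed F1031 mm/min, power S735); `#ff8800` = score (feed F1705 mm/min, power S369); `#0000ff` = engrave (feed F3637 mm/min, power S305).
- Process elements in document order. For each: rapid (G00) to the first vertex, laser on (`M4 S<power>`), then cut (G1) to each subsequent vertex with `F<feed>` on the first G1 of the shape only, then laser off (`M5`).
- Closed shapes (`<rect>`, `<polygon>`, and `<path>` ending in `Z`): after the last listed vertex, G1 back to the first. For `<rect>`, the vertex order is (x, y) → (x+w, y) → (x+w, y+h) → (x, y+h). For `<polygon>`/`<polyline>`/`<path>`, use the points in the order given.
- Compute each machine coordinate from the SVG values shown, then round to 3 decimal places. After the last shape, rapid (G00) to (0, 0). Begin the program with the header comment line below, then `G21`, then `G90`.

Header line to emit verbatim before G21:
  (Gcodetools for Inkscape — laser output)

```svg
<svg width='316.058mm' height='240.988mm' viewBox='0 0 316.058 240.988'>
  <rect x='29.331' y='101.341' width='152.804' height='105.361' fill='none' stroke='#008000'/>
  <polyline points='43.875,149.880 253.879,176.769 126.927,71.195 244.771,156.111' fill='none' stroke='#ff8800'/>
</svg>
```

Since the viewBox matches the mm dimensions, user units are millimetres directly. The only transform is the Y-flip y_m = 240.988 − y_svg.

Shape 1 is a rectangle drawn with `<rect>`. Its stroke #008000 means cut at S735, F1031. After flipping Y the toolpath is (29.331,139.647) → (182.135,139.647) → (182.135,34.286) → (29.331,34.286) → (29.331,139.647), returning to the start.

Shape 2 is a open polyline drawn with `<polyline>`. Its stroke #ff8800 means score at S369, F1705. After flipping Y the toolpath is (43.875,91.108) → (253.879,64.219) → (126.927,169.793) → (244.771,84.877).

(Gcodetools for Inkscape — laser output)
G21
G90
G00 X29.331 Y139.647
M4 S735
G1 X182.135 Y139.647 F1031
G1 X182.135 Y34.286
G1 X29.331 Y34.286
G1 X29.331 Y139.647
M5
G00 X43.875 Y91.108
M4 S369
G1 X253.879 Y64.219 F1705
G1 X126.927 Y169.793
G1 X244.771 Y84.877
M5
G00 X0.000 Y0.000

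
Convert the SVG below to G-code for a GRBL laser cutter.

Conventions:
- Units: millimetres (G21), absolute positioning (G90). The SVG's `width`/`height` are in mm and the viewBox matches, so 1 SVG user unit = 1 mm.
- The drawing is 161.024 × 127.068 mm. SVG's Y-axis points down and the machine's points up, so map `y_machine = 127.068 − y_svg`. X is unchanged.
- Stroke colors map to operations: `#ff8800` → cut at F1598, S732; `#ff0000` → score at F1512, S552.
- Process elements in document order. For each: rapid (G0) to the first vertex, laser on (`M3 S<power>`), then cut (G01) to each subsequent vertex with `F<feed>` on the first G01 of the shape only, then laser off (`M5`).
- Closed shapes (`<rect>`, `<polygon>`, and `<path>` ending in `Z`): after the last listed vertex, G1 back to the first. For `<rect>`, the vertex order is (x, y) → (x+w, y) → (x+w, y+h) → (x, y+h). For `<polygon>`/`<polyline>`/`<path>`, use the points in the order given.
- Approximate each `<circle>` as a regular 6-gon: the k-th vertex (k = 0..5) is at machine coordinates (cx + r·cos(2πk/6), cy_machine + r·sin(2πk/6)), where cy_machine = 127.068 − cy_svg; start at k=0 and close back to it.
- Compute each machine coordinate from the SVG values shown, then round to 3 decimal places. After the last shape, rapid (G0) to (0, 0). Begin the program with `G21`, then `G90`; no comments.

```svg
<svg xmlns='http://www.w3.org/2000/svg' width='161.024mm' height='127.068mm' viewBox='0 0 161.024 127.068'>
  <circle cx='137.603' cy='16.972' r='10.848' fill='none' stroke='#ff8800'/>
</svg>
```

viewBox `0 0 161.024 127.068` with mm width/height → 1 unit = 1 mm. Flip: y_m = 127.068 − y_svg.

**Shape 1** — `<circle>` circle, stroke `#ff8800` → cut (S732, F1598). Machine vertices: (148.451,110.096) → (143.027,119.491) → (132.179,119.491) → (126.755,110.096) → (132.179,100.701) → (143.027,100.701) → (148.451,110.096). Closed: final G1 returns to the first vertex.

G21
G90
G0 X148.451 Y110.096
M3 S732
G01 X143.027 Y119.491 F1598
G01 X132.179 Y119.491
G01 X126.755 Y110.096
G01 X132.179 Y100.701
G01 X143.027 Y100.701
G01 X148.451 Y110.096
M5
G0 X0.000 Y0.000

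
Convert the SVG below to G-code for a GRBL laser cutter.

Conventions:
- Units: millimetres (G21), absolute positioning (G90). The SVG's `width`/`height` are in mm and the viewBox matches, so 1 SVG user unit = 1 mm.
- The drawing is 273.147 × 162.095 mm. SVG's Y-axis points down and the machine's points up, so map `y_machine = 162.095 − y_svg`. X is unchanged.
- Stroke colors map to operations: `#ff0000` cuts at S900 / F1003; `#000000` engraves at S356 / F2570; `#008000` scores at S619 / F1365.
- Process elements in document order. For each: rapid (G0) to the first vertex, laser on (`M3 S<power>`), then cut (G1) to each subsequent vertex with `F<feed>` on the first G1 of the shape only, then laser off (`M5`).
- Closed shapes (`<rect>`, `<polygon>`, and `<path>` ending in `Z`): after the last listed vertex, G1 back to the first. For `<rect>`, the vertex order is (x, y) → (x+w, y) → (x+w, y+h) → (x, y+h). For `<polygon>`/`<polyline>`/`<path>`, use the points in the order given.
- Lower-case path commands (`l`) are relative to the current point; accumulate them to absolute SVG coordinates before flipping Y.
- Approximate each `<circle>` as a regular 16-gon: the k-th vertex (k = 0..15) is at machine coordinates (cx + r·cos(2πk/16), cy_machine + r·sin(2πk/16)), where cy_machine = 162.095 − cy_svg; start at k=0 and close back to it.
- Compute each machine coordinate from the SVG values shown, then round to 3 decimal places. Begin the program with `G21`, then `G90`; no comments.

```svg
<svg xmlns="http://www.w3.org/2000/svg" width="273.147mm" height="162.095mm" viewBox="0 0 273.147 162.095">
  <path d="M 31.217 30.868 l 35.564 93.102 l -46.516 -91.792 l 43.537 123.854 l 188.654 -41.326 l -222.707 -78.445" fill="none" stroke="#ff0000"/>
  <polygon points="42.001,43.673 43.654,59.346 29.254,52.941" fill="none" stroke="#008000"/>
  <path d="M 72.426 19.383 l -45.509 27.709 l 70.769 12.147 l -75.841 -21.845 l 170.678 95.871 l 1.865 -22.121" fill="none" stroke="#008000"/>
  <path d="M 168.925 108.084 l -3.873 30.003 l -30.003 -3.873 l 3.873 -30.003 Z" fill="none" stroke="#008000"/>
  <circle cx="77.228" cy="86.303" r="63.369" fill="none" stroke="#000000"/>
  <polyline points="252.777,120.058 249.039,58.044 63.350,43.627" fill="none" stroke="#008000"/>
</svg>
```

G21
G90
G0 X31.217 Y131.227
M3 S900
G1 X66.781 Y38.125 F1003
G1 X20.265 Y129.917
G1 X63.802 Y6.063
G1 X252.456 Y47.389
G1 X29.749 Y125.834
M5
G0 X42.001 Y118.422
M3 S619
G1 X43.654 Y102.749 F1365
G1 X29.254 Y109.154
G1 X42.001 Y118.422
M5
G0 X72.426 Y142.712
M3 S619
G1 X26.917 Y115.003 F1365
G1 X97.686 Y102.856
G1 X21.845 Y124.701
G1 X192.523 Y28.830
G1 X194.388 Y50.951
M5
G0 X168.925 Y54.011
M3 S619
G1 X165.052 Y24.008 F1365
G1 X135.049 Y27.881
G1 X138.922 Y57.884
G1 X168.925 Y54.011
M5
G0 X140.597 Y75.792
M3 S356
G1 X135.773 Y100.042 F2570
G1 X122.037 Y120.601
G1 X101.478 Y134.337
G1 X77.228 Y139.161
G1 X52.978 Y134.337
G1 X32.419 Y120.601
G1 X18.683 Y100.042
G1 X13.859 Y75.792
G1 X18.683 Y51.542
G1 X32.419 Y30.983
G1 X52.978 Y17.247
G1 X77.228 Y12.423
G1 X101.478 Y17.247
G1 X122.037 Y30.983
G1 X135.773 Y51.542
G1 X140.597 Y75.792
M5
G0 X252.777 Y42.037
M3 S619
G1 X249.039 Y104.051 F1365
G1 X63.350 Y118.468
M5

Since the viewBox matches the mm dimensions, user units are millimetres directly. The only transform is the Y-flip y_m = 162.095 − y_svg.

Shape 1 is a open polyline drawn with `<path>`. Its stroke #ff0000 means cut at S900, F1003. After flipping Y the toolpath is (31.217,131.227) → (66.781,38.125) → (20.265,129.917) → (63.802,6.063) → (252.456,47.389) → (29.749,125.834).

Shape 2 is a regular polygon drawn with `<polygon>`. Its stroke #008000 means score at S619, F1365. After flipping Y the toolpath is (42.001,118.422) → (43.654,102.749) → (29.254,109.154) → (42.001,118.422), returning to the start.

Shape 3 is a open polyline drawn with `<path>`. Its stroke #008000 means score at S619, F1365. After flipping Y the toolpath is (72.426,142.712) → (26.917,115.003) → (97.686,102.856) → (21.845,124.701) → (192.523,28.830) → (194.388,50.951).

Shape 4 is a regular polygon drawn with `<path>`. Its stroke #008000 means score at S619, F1365. After flipping Y the toolpath is (168.925,54.011) → (165.052,24.008) → (135.049,27.881) → (138.922,57.884) → (168.925,54.011), returning to the start.

Shape 5 is a circle drawn with `<circle>`. Its stroke #000000 means engrave at S356, F2570. After flipping Y the toolpath is (140.597,75.792) → (135.773,100.042) → (122.037,120.601) → (101.478,134.337) → (77.228,139.161) → (52.978,134.337) → (32.419,120.601) → (18.683,100.042) → (13.859,75.792) → (18.683,51.542) → (32.419,30.983) → (52.978,17.247) → (77.228,12.423) → (101.478,17.247) → (122.037,30.983) → (135.773,51.542) → (140.597,75.792), returning to the start.

Shape 6 is a open polyline drawn with `<polyline>`. Its stroke #008000 means score at S619, F1365. After flipping Y the toolpath is (252.777,42.037) → (249.039,104.051) → (63.350,118.468).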